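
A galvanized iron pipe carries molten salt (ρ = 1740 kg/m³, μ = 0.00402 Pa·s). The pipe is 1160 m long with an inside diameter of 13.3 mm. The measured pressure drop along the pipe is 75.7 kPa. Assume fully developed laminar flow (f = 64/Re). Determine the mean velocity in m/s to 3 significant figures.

For laminar flow, f = 64/Re with Re = ρVD/μ, so Darcy-Weisbach reduces to ΔP = 32μLV/D². Solving for V: V = ΔP·D²/(32μL) = 7.57e+04·(0.0133)²/(32·0.00402·1160) = 0.08974 m/s.
Check: Re = ρVD/μ = 1740·0.08974·0.0133/0.00402 = 516.6 < 2300, so the laminar assumption holds.

V ≈ 0.0897 m/s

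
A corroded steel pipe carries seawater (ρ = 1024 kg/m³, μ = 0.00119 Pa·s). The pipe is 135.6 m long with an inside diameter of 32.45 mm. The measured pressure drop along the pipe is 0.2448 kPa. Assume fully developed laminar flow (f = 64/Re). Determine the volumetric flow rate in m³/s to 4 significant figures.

Q ≈ 4.129×10^-5 m³/s

For laminar flow, f = 64/Re with Re = ρVD/μ, so Darcy-Weisbach reduces to ΔP = 32μLV/D². Solving for V: V = ΔP·D²/(32μL) = 244.8·(0.03245)²/(32·0.00119·135.6) = 0.04992 m/s.
Check: Re = ρVD/μ = 1024·0.04992·0.03245/0.00119 = 1394 < 2300, so the laminar assumption holds.
Q = V·A = 0.04992·(π/4·0.03245²) = 4.129e-05 m³/s = 4.129×10^-5 m³/s.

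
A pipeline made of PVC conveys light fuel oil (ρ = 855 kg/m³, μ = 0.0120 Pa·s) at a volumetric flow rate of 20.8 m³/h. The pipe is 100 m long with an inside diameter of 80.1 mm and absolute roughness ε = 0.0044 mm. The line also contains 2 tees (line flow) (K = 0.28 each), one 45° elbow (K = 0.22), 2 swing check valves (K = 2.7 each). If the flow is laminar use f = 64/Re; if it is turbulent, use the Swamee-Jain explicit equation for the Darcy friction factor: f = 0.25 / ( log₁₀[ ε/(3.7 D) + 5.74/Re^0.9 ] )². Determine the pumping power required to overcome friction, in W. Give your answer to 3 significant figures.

Q = 20.8 m³/h = 20.8/3600 = 0.005778 m³/s.
Cross-sectional area A = πD²/4 = π(0.0801)²/4 = 0.005039 m²; mean velocity V = Q/A = 0.005778/0.005039 = 1.147 m/s.
Reynolds number Re = ρVD/μ = 855 · 1.147 · 0.0801 / 0.012 = 6544.
Re > 4000 → turbulent. Relative roughness ε/D = 4.4e-06/0.0801 = 5.49e-05. Swamee-Jain: f = 0.25/(log₁₀[5.49e-05/3.7 + 5.74/6544^0.9])² = 0.25/(log₁₀[1.48e-05 + 0.00211])² = 0.25/(-2.672)² = 0.03501.
Total minor-loss coefficient ΣK = 2·0.28 + 1·0.22 + 2·2.7 = 6.18.
ΔP = [f·L/D + ΣK]·(ρV²/2) = [0.03501·100/0.0801 + 6.18]·(855·1.147²/2) = [43.71 + 6.18]·562 = 2.804e+04 Pa.
Pumping power P = QΔP = 0.005778·2.804e+04 = 162.0 W = 162 W.

P ≈ 162 W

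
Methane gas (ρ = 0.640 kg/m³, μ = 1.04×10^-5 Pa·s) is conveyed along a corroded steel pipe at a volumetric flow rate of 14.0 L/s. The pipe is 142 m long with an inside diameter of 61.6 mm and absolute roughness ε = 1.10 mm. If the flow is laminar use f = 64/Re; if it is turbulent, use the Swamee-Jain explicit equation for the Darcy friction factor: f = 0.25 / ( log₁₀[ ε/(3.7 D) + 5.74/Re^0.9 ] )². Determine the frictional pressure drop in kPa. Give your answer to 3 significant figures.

ΔP ≈ 0.807 kPa

Q = 14.0 L/s = 14.0/1000 = 0.014 m³/s.
Cross-sectional area A = πD²/4 = π(0.0616)²/4 = 0.00298 m²; mean velocity V = Q/A = 0.014/0.00298 = 4.698 m/s.
Reynolds number Re = ρVD/μ = 0.64 · 4.698 · 0.0616 / 1.04e-05 = 1.781e+04.
Re > 4000 → turbulent. Relative roughness ε/D = 0.0011/0.0616 = 0.0179. Swamee-Jain: f = 0.25/(log₁₀[0.0179/3.7 + 5.74/1.781e+04^0.9])² = 0.25/(log₁₀[0.00483 + 0.000858])² = 0.25/(-2.245)² = 0.04959.
Darcy-Weisbach: ΔP = f(L/D)(ρV²/2) = 0.04959·(142/0.0616)·(0.64·4.698²/2) = 0.04959·2305·7.062 = 807.2 Pa.
ΔP = 807.2 Pa = 0.807 kPa.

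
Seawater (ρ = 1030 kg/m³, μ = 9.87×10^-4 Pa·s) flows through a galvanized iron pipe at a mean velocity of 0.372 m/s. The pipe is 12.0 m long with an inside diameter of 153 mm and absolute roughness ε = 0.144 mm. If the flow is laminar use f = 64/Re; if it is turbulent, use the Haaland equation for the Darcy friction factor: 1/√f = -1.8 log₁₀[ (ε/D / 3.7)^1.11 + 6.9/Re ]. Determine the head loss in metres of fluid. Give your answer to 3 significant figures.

Reynolds number Re = ρVD/μ = 1030 · 0.372 · 0.153 / 0.000987 = 5.94e+04.
Re > 4000 → turbulent. Relative roughness ε/D = 0.000144/0.153 = 0.000941. Haaland: 1/√f = -1.8 log₁₀[(0.000941/3.7)^1.11 + 6.9/5.94e+04] = -1.8 log₁₀[0.000102 + 0.000116] = 6.589, so f = 0.02303.
Darcy-Weisbach: ΔP = f(L/D)(ρV²/2) = 0.02303·(12/0.153)·(1030·0.372²/2) = 0.02303·78.43·71.27 = 128.8 Pa.
Head loss h_f = ΔP/(ρg) = 128.8/(1030·9.81) = 0.0127 m.

h_f ≈ 0.0127 m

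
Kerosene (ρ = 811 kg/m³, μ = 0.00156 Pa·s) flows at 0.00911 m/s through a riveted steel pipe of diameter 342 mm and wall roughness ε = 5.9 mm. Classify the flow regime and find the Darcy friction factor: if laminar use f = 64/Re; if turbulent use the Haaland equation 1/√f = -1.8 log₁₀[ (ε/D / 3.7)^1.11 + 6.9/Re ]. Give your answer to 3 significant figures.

f ≈ 0.0395

Re = ρVD/μ = 811·0.00911·0.342/0.00156 = 1620.
Re < 2300 → laminar, so f = 64/Re = 0.03951 (roughness is irrelevant in laminar flow).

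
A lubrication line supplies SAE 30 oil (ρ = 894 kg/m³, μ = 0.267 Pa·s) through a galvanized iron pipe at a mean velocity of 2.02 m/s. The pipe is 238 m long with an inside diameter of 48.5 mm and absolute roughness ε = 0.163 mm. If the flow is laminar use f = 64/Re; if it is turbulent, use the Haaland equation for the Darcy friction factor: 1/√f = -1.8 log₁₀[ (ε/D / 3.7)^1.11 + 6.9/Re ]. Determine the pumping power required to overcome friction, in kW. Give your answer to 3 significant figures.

Reynolds number Re = ρVD/μ = 894 · 2.02 · 0.0485 / 0.267 = 328.
Re < 2300 → laminar flow, so f = 64/Re = 64/328 = 0.1951 (the turbulent correlation is not needed).
Darcy-Weisbach: ΔP = f(L/D)(ρV²/2) = 0.1951·(238/0.0485)·(894·2.02²/2) = 0.1951·4907·1824 = 1.746e+06 Pa.
Q = V·A = 2.02·0.001847 = 0.003732 m³/s.
Pumping power P = QΔP = 0.003732·1.746e+06 = 6517 W = 6.52 kW.

P ≈ 6.52 kW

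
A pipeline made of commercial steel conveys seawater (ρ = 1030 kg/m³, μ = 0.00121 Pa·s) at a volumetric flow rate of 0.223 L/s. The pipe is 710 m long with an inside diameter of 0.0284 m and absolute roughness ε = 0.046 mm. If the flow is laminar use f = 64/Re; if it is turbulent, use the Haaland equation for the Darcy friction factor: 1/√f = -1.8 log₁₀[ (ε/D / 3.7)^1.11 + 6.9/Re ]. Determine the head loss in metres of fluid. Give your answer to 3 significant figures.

Q = 0.223 L/s = 0.223/1000 = 0.000223 m³/s.
Cross-sectional area A = πD²/4 = π(0.0284)²/4 = 0.0006335 m²; mean velocity V = Q/A = 0.000223/0.0006335 = 0.352 m/s.
Reynolds number Re = ρVD/μ = 1030 · 0.352 · 0.0284 / 0.00121 = 8510.
Re > 4000 → turbulent. Relative roughness ε/D = 4.6e-05/0.0284 = 0.00162. Haaland: 1/√f = -1.8 log₁₀[(0.00162/3.7)^1.11 + 6.9/8510] = -1.8 log₁₀[0.000187 + 0.000811] = 5.402, so f = 0.03427.
Darcy-Weisbach: ΔP = f(L/D)(ρV²/2) = 0.03427·(710/0.0284)·(1030·0.352²/2) = 0.03427·2.5e+04·63.82 = 5.468e+04 Pa.
Head loss h_f = ΔP/(ρg) = 5.468e+04/(1030·9.81) = 5.41 m.

h_f ≈ 5.41 m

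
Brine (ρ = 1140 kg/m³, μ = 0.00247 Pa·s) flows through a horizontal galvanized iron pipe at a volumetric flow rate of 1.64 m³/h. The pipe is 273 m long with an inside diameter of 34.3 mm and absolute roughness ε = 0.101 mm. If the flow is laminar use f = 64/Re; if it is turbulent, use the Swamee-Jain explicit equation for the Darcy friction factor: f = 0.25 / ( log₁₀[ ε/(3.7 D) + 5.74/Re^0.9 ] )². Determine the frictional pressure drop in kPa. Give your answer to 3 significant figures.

ΔP ≈ 41.2 kPa

Q = 1.64 m³/h = 1.64/3600 = 0.0004556 m³/s.
Cross-sectional area A = πD²/4 = π(0.0343)²/4 = 0.000924 m²; mean velocity V = Q/A = 0.0004556/0.000924 = 0.493 m/s.
Reynolds number Re = ρVD/μ = 1140 · 0.493 · 0.0343 / 0.00247 = 7805.
Re > 4000 → turbulent. Relative roughness ε/D = 0.000101/0.0343 = 0.00294. Swamee-Jain: f = 0.25/(log₁₀[0.00294/3.7 + 5.74/7805^0.9])² = 0.25/(log₁₀[0.000796 + 0.0018])² = 0.25/(-2.585)² = 0.0374.
Darcy-Weisbach: ΔP = f(L/D)(ρV²/2) = 0.0374·(273/0.0343)·(1140·0.493²/2) = 0.0374·7959·138.5 = 4.124e+04 Pa.
ΔP = 4.124e+04 Pa = 41.2 kPa.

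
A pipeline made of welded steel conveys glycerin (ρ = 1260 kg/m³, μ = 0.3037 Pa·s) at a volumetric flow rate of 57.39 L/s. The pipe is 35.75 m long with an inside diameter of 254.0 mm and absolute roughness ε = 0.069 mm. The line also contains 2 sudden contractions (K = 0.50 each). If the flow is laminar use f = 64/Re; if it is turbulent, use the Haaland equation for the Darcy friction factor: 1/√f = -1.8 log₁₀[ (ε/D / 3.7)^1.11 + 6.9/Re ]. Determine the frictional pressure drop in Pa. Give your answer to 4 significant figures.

Q = 57.39 L/s = 57.39/1000 = 0.05739 m³/s.
Cross-sectional area A = πD²/4 = π(0.254)²/4 = 0.05067 m²; mean velocity V = Q/A = 0.05739/0.05067 = 1.133 m/s.
Reynolds number Re = ρVD/μ = 1260 · 1.133 · 0.254 / 0.304 = 1194.
Re < 2300 → laminar flow, so f = 64/Re = 64/1194 = 0.05362 (the turbulent correlation is not needed).
Total minor-loss coefficient ΣK = 2·0.5 = 1.
ΔP = [f·L/D + ΣK]·(ρV²/2) = [0.05362·35.75/0.254 + 1]·(1260·1.133²/2) = [7.547 + 1]·808.2 = 6907 Pa.

ΔP ≈ 6907 Pa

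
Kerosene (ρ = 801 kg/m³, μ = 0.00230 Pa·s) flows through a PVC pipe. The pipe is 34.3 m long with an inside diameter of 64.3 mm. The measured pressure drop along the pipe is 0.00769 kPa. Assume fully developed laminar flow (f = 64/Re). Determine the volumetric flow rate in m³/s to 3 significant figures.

Q ≈ 4.09×10^-5 m³/s

For laminar flow, f = 64/Re with Re = ρVD/μ, so Darcy-Weisbach reduces to ΔP = 32μLV/D². Solving for V: V = ΔP·D²/(32μL) = 7.69·(0.0643)²/(32·0.0023·34.3) = 0.01259 m/s.
Check: Re = ρVD/μ = 801·0.01259·0.0643/0.0023 = 282 < 2300, so the laminar assumption holds.
Q = V·A = 0.01259·(π/4·0.0643²) = 4.09e-05 m³/s = 4.09×10^-5 m³/s.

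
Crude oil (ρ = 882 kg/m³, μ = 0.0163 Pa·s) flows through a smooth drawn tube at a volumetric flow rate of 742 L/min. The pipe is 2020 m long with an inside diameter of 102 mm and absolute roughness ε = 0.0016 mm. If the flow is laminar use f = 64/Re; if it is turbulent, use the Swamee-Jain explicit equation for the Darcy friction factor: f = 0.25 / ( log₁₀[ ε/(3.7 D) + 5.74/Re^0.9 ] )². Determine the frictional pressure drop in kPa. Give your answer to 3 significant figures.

Q = 742 L/min = 742/60000 = 0.01237 m³/s.
Cross-sectional area A = πD²/4 = π(0.102)²/4 = 0.008171 m²; mean velocity V = Q/A = 0.01237/0.008171 = 1.513 m/s.
Reynolds number Re = ρVD/μ = 882 · 1.513 · 0.102 / 0.0163 = 8353.
Re > 4000 → turbulent. Relative roughness ε/D = 1.6e-06/0.102 = 1.57e-05. Swamee-Jain: f = 0.25/(log₁₀[1.57e-05/3.7 + 5.74/8353^0.9])² = 0.25/(log₁₀[4.24e-06 + 0.0017])² = 0.25/(-2.77)² = 0.03259.
Darcy-Weisbach: ΔP = f(L/D)(ρV²/2) = 0.03259·(2020/0.102)·(882·1.513²/2) = 0.03259·1.98e+04·1010 = 6.519e+05 Pa.
ΔP = 6.519e+05 Pa = 652 kPa.

ΔP ≈ 652 kPa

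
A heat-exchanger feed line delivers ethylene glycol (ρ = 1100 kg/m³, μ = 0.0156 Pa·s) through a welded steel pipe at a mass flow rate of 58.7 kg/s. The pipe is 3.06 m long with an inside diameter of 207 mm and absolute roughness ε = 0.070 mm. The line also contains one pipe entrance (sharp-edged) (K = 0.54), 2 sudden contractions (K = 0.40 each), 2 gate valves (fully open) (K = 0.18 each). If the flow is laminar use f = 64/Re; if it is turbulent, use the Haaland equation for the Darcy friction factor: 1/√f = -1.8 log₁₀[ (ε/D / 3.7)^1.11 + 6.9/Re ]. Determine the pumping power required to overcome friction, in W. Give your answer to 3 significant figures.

P ≈ 153 W

A = πD²/4 = π(0.207)²/4 = 0.03365 m²; mean velocity V = ṁ/(ρA) = 58.7/(1100 · 0.03365) = 1.586 m/s.
Reynolds number Re = ρVD/μ = 1100 · 1.586 · 0.207 / 0.0156 = 2.314e+04.
Re > 4000 → turbulent. Relative roughness ε/D = 7e-05/0.207 = 0.000338. Haaland: 1/√f = -1.8 log₁₀[(0.000338/3.7)^1.11 + 6.9/2.314e+04] = -1.8 log₁₀[3.29e-05 + 0.000298] = 6.264, so f = 0.02548.
Total minor-loss coefficient ΣK = 1·0.54 + 2·0.4 + 2·0.18 = 1.7.
ΔP = [f·L/D + ΣK]·(ρV²/2) = [0.02548·3.06/0.207 + 1.7]·(1100·1.586²/2) = [0.3767 + 1.7]·1383 = 2872 Pa.
Q = ṁ/ρ = 58.7/1100 = 0.05336 m³/s.
Pumping power P = QΔP = 0.05336·2872 = 153.3 W = 153 W.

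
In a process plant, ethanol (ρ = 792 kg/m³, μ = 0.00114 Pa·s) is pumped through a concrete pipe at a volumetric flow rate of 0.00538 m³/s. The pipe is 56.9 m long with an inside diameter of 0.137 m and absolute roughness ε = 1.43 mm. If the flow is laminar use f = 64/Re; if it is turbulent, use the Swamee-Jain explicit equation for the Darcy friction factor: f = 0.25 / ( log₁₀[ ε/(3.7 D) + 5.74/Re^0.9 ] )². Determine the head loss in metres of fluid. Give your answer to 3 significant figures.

h_f ≈ 0.114 m

Cross-sectional area A = πD²/4 = π(0.137)²/4 = 0.01474 m²; mean velocity V = Q/A = 0.00538/0.01474 = 0.365 m/s.
Reynolds number Re = ρVD/μ = 792 · 0.365 · 0.137 / 0.00114 = 3.474e+04.
Re > 4000 → turbulent. Relative roughness ε/D = 0.00143/0.137 = 0.0104. Swamee-Jain: f = 0.25/(log₁₀[0.0104/3.7 + 5.74/3.474e+04^0.9])² = 0.25/(log₁₀[0.00282 + 0.00047])² = 0.25/(-2.483)² = 0.04056.
Darcy-Weisbach: ΔP = f(L/D)(ρV²/2) = 0.04056·(56.9/0.137)·(792·0.365²/2) = 0.04056·415.3·52.75 = 888.6 Pa.
Head loss h_f = ΔP/(ρg) = 888.6/(792·9.81) = 0.114 m.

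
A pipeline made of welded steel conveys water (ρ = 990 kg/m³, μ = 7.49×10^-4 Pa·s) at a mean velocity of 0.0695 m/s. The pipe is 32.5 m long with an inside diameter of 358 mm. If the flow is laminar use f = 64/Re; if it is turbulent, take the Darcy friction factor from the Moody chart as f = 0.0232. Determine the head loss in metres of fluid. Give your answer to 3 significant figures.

Reynolds number Re = ρVD/μ = 990 · 0.0695 · 0.358 / 0.000749 = 3.289e+04.
Re > 4000 → turbulent; use the Moody-chart value f = 0.0232.
Darcy-Weisbach: ΔP = f(L/D)(ρV²/2) = 0.0232·(32.5/0.358)·(990·0.0695²/2) = 0.0232·90.78·2.391 = 5.036 Pa.
Head loss h_f = ΔP/(ρg) = 5.036/(990·9.81) = 5.19×10^-4 m.

h_f ≈ 5.19×10^-4 m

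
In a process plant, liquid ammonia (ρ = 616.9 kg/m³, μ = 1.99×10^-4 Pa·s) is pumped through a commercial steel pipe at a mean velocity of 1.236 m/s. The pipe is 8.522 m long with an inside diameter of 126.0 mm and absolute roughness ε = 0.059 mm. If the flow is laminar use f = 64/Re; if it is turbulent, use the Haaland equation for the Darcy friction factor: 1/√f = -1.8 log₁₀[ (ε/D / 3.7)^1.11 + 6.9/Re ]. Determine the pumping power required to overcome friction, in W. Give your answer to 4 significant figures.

Reynolds number Re = ρVD/μ = 616.9 · 1.236 · 0.126 / 0.000199 = 4.828e+05.
Re > 4000 → turbulent. Relative roughness ε/D = 5.9e-05/0.126 = 0.000468. Haaland: 1/√f = -1.8 log₁₀[(0.000468/3.7)^1.11 + 6.9/4.828e+05] = -1.8 log₁₀[4.72e-05 + 1.43e-05] = 7.581, so f = 0.0174.
Darcy-Weisbach: ΔP = f(L/D)(ρV²/2) = 0.0174·(8.522/0.126)·(616.9·1.236²/2) = 0.0174·67.63·471.2 = 554.6 Pa.
Q = V·A = 1.236·0.01247 = 0.01541 m³/s.
Pumping power P = QΔP = 0.01541·554.6 = 8.5472 W = 8.547 W.

P ≈ 8.547 W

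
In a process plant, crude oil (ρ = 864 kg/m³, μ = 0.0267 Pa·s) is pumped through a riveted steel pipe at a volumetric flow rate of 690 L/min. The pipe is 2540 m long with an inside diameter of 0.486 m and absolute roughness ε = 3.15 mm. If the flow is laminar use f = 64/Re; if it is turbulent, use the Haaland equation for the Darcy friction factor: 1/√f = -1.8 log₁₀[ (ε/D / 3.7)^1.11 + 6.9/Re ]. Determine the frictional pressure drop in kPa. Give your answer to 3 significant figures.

Q = 690 L/min = 690/60000 = 0.0115 m³/s.
Cross-sectional area A = πD²/4 = π(0.486)²/4 = 0.1855 m²; mean velocity V = Q/A = 0.0115/0.1855 = 0.06199 m/s.
Reynolds number Re = ρVD/μ = 864 · 0.06199 · 0.486 / 0.0267 = 974.9.
Re < 2300 → laminar flow, so f = 64/Re = 64/974.9 = 0.06565 (the turbulent correlation is not needed).
Darcy-Weisbach: ΔP = f(L/D)(ρV²/2) = 0.06565·(2540/0.486)·(864·0.06199²/2) = 0.06565·5226·1.66 = 569.6 Pa.
ΔP = 569.6 Pa = 0.570 kPa.

ΔP ≈ 0.570 kPa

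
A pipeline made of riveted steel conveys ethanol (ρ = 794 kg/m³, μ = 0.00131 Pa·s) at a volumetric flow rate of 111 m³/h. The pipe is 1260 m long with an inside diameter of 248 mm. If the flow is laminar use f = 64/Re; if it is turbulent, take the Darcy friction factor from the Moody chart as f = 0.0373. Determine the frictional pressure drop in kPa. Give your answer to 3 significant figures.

Q = 111 m³/h = 111/3600 = 0.03083 m³/s.
Cross-sectional area A = πD²/4 = π(0.248)²/4 = 0.04831 m²; mean velocity V = Q/A = 0.03083/0.04831 = 0.6383 m/s.
Reynolds number Re = ρVD/μ = 794 · 0.6383 · 0.248 / 0.00131 = 9.595e+04.
Re > 4000 → turbulent; use the Moody-chart value f = 0.0373.
Darcy-Weisbach: ΔP = f(L/D)(ρV²/2) = 0.0373·(1260/0.248)·(794·0.6383²/2) = 0.0373·5081·161.8 = 3.065e+04 Pa.
ΔP = 3.065e+04 Pa = 30.7 kPa.

ΔP ≈ 30.7 kPa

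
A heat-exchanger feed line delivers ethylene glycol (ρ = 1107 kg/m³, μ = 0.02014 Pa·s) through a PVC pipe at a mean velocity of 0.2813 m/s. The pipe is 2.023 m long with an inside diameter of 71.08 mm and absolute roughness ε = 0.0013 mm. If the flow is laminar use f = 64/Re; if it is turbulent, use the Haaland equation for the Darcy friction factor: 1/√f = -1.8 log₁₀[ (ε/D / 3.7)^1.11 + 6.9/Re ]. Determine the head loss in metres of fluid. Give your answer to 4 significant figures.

h_f ≈ 0.006684 m

Reynolds number Re = ρVD/μ = 1107 · 0.2813 · 0.07108 / 0.0201 = 1099.
Re < 2300 → laminar flow, so f = 64/Re = 64/1099 = 0.05823 (the turbulent correlation is not needed).
Darcy-Weisbach: ΔP = f(L/D)(ρV²/2) = 0.05823·(2.023/0.07108)·(1107·0.2813²/2) = 0.05823·28.46·43.8 = 72.59 Pa.
Head loss h_f = ΔP/(ρg) = 72.59/(1107·9.81) = 0.006684 m.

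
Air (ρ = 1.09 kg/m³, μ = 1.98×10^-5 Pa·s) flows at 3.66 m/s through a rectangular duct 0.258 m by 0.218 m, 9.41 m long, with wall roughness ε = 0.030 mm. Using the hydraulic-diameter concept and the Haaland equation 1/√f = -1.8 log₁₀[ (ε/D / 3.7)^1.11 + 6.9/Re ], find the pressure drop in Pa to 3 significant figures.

Hydraulic diameter D_h = 4A/P = 4·(0.258·0.218)/(2·(0.258+0.218)) = 0.225/0.952 = 0.2363 m.
Re = ρVD_h/μ = 1.09·3.66·0.2363/1.98e-05 = 4.761e+04.
ε/D_h = 3e-05/0.2363 = 0.000127; Haaland gives 1/√f = -1.8 log₁₀[1.11e-05+0.000145] = 6.852, so f = 0.0213.
ΔP = f(L/D_h)(ρV²/2) = 0.0213·9.41/0.2363·7.301 = 6.191 Pa.

ΔP ≈ 6.19 Pa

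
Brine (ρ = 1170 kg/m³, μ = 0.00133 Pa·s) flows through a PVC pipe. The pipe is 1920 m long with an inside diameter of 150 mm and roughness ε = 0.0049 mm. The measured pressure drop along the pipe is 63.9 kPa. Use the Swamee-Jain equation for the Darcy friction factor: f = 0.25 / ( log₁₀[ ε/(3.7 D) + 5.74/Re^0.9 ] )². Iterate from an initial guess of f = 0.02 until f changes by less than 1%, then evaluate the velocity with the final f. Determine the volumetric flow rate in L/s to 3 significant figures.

Rearranging Darcy-Weisbach: V = √(2·ΔP·D/(f·L·ρ)). With ε/D = 4.9e-06/0.15 = 3.27e-05, iterate starting from f = 0.02:
  f = 0.02 → V = √(2·6.39e+04·0.15/(0.02·1920·1170)) = 0.6532 m/s; Re = ρVD/μ = 8.619e+04; f → 0.01861
  f = 0.01861 → V = 0.6771 m/s; Re = 8.935e+04; f → 0.01848
Converged (Δf/f < 1%). With the final f = 0.01848: V = √(2·6.39e+04·0.15/(0.01848·1920·1170)) = 0.6796 m/s.
Q = V·A = 0.6796·(π/4·0.15²) = 0.01201 m³/s = 12.0 L/s.

Q ≈ 12.0 L/s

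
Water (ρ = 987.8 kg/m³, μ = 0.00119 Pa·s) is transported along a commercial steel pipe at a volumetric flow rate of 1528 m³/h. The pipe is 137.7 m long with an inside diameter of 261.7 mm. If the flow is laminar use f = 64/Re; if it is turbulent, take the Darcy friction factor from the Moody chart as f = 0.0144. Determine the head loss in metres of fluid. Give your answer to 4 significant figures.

h_f ≈ 24.05 m

Q = 1528 m³/h = 1528/3600 = 0.4244 m³/s.
Cross-sectional area A = πD²/4 = π(0.2617)²/4 = 0.05379 m²; mean velocity V = Q/A = 0.4244/0.05379 = 7.891 m/s.
Reynolds number Re = ρVD/μ = 987.8 · 7.891 · 0.2617 / 0.00119 = 1.714e+06.
Re > 4000 → turbulent; use the Moody-chart value f = 0.0144.
Darcy-Weisbach: ΔP = f(L/D)(ρV²/2) = 0.0144·(137.7/0.2617)·(987.8·7.891²/2) = 0.0144·526.2·3.075e+04 = 2.33e+05 Pa.
Head loss h_f = ΔP/(ρg) = 2.33e+05/(987.8·9.81) = 24.05 m.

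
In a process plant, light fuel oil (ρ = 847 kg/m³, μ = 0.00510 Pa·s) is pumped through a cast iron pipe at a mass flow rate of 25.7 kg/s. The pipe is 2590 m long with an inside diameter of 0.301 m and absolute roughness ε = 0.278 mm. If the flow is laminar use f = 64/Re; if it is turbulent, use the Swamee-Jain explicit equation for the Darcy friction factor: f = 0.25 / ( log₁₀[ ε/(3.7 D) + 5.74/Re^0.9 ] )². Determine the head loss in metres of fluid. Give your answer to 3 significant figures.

A = πD²/4 = π(0.301)²/4 = 0.07116 m²; mean velocity V = ṁ/(ρA) = 25.7/(847 · 0.07116) = 0.4264 m/s.
Reynolds number Re = ρVD/μ = 847 · 0.4264 · 0.301 / 0.0051 = 2.132e+04.
Re > 4000 → turbulent. Relative roughness ε/D = 0.000278/0.301 = 0.000924. Swamee-Jain: f = 0.25/(log₁₀[0.000924/3.7 + 5.74/2.132e+04^0.9])² = 0.25/(log₁₀[0.00025 + 0.00073])² = 0.25/(-3.009)² = 0.02761.
Darcy-Weisbach: ΔP = f(L/D)(ρV²/2) = 0.02761·(2590/0.301)·(847·0.4264²/2) = 0.02761·8605·77 = 1.829e+04 Pa.
Head loss h_f = ΔP/(ρg) = 1.829e+04/(847·9.81) = 2.20 m.

h_f ≈ 2.20 m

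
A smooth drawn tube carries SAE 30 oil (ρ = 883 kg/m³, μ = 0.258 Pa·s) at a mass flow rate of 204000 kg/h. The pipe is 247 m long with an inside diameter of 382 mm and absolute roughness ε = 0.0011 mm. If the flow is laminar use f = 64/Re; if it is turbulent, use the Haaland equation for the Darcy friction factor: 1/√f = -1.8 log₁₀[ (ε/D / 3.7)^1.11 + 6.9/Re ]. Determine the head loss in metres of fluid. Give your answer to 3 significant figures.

h_f ≈ 0.903 m

ṁ = 204000 kg/h = 204000/3600 = 56.67 kg/s.
A = πD²/4 = π(0.382)²/4 = 0.1146 m²; mean velocity V = ṁ/(ρA) = 56.67/(883 · 0.1146) = 0.56 m/s.
Reynolds number Re = ρVD/μ = 883 · 0.56 · 0.382 / 0.258 = 732.1.
Re < 2300 → laminar flow, so f = 64/Re = 64/732.1 = 0.08742 (the turbulent correlation is not needed).
Darcy-Weisbach: ΔP = f(L/D)(ρV²/2) = 0.08742·(247/0.382)·(883·0.56²/2) = 0.08742·646.6·138.4 = 7825 Pa.
Head loss h_f = ΔP/(ρg) = 7825/(883·9.81) = 0.903 m.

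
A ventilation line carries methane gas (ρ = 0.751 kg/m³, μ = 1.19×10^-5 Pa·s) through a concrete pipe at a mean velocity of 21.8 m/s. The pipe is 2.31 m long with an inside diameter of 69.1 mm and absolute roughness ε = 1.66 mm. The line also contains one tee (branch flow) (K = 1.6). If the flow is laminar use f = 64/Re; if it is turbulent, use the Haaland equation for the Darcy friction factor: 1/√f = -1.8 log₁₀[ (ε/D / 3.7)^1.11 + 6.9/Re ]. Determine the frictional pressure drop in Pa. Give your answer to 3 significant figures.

Reynolds number Re = ρVD/μ = 0.751 · 21.8 · 0.0691 / 1.19e-05 = 9.507e+04.
Re > 4000 → turbulent. Relative roughness ε/D = 0.00166/0.0691 = 0.024. Haaland: 1/√f = -1.8 log₁₀[(0.024/3.7)^1.11 + 6.9/9.507e+04] = -1.8 log₁₀[0.00373 + 7.26e-05] = 4.356, so f = 0.05271.
Total minor-loss coefficient ΣK = 1·1.6 = 1.6.
ΔP = [f·L/D + ΣK]·(ρV²/2) = [0.05271·2.31/0.0691 + 1.6]·(0.751·21.8²/2) = [1.762 + 1.6]·178.5 = 600 Pa.

ΔP ≈ 600 Pa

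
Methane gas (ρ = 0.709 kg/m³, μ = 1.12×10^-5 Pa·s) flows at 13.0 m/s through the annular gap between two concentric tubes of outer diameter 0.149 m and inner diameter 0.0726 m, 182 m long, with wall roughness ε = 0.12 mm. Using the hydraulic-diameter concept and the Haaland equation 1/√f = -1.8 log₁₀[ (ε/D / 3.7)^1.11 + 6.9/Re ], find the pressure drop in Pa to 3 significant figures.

Hydraulic diameter D_h = 4A/P = D_o - D_i = 0.149 - 0.0726 = 0.0764 m.
Re = ρVD_h/μ = 0.709·13·0.0764/1.12e-05 = 6.287e+04.
ε/D_h = 0.00012/0.0764 = 0.00157; Haaland gives 1/√f = -1.8 log₁₀[0.000181+0.00011] = 6.366, so f = 0.02467.
ΔP = f(L/D_h)(ρV²/2) = 0.02467·182/0.0764·59.91 = 3521 Pa.

ΔP ≈ 3520 Pa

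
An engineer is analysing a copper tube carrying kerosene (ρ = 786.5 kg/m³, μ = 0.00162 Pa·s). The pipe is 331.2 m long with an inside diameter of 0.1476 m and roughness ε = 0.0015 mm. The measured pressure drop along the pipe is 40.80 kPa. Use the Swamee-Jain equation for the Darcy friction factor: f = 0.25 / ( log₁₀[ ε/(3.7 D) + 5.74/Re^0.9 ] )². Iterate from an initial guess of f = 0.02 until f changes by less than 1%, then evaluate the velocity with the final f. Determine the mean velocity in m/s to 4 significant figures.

V ≈ 1.632 m/s

Rearranging Darcy-Weisbach: V = √(2·ΔP·D/(f·L·ρ)). With ε/D = 1.5e-06/0.1476 = 1.02e-05, iterate starting from f = 0.02:
  f = 0.02 → V = √(2·4.08e+04·0.1476/(0.02·331.2·786.5)) = 1.52 m/s; Re = ρVD/μ = 1.09e+05; f → 0.01761
  f = 0.01761 → V = 1.62 m/s; Re = 1.161e+05; f → 0.01739
  f = 0.01739 → V = 1.631 m/s; Re = 1.169e+05; f → 0.01736
Converged (Δf/f < 1%). With the final f = 0.01736: V = √(2·4.08e+04·0.1476/(0.01736·331.2·786.5)) = 1.632 m/s.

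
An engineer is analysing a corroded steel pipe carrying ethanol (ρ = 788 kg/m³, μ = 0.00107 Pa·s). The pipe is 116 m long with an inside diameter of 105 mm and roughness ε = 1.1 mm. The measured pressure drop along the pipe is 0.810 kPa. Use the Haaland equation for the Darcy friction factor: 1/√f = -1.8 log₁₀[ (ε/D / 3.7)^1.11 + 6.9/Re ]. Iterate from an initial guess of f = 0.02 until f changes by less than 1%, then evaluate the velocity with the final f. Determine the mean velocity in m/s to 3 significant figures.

Rearranging Darcy-Weisbach: V = √(2·ΔP·D/(f·L·ρ)). With ε/D = 0.0011/0.105 = 0.0105, iterate starting from f = 0.02:
  f = 0.02 → V = √(2·810·0.105/(0.02·116·788)) = 0.305 m/s; Re = ρVD/μ = 2.359e+04; f → 0.04081
  f = 0.04081 → V = 0.2135 m/s; Re = 1.651e+04; f → 0.0417
  f = 0.0417 → V = 0.2113 m/s; Re = 1.634e+04; f → 0.04173
Converged (Δf/f < 1%). With the final f = 0.04173: V = √(2·810·0.105/(0.04173·116·788)) = 0.2112 m/s.

V ≈ 0.211 m/s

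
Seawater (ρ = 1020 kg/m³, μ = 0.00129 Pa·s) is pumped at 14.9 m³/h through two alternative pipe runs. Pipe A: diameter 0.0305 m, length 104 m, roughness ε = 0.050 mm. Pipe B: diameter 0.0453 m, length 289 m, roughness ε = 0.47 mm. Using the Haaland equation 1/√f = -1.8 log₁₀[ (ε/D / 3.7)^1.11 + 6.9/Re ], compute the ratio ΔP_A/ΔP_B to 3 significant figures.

ΔP_A/ΔP_B ≈ 1.57

Pipe A: V = Q/A = 0.004139/0.0007306 = 5.665 m/s; Re = 1.366e+05; ε/D = 0.00164; Haaland → f = 0.02356; ΔP_A = f(L/D)(ρV²/2) = 1.315e+06 Pa.
Pipe B: V = Q/A = 0.004139/0.001612 = 2.568 m/s; Re = 9.198e+04; ε/D = 0.0104; Haaland → f = 0.03905; ΔP_B = f(L/D)(ρV²/2) = 8.379e+05 Pa.
ΔP_A/ΔP_B = 1.315e+06/8.379e+05 = 1.57.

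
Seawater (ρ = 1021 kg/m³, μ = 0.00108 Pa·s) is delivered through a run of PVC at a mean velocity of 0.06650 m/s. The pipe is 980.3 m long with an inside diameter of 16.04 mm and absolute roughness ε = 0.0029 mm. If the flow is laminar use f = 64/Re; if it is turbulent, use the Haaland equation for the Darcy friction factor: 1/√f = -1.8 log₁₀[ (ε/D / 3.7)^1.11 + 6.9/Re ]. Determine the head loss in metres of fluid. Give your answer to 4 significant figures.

Reynolds number Re = ρVD/μ = 1021 · 0.0665 · 0.01604 / 0.00108 = 1008.
Re < 2300 → laminar flow, so f = 64/Re = 64/1008 = 0.06347 (the turbulent correlation is not needed).
Darcy-Weisbach: ΔP = f(L/D)(ρV²/2) = 0.06347·(980.3/0.01604)·(1021·0.0665²/2) = 0.06347·6.112e+04·2.258 = 8757 Pa.
Head loss h_f = ΔP/(ρg) = 8757/(1021·9.81) = 0.8743 m.

h_f ≈ 0.8743 m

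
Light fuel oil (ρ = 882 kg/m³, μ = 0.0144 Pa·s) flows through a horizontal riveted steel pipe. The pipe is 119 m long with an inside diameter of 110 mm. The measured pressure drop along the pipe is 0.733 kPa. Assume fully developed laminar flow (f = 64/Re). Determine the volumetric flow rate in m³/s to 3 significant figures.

Q ≈ 0.00154 m³/s

For laminar flow, f = 64/Re with Re = ρVD/μ, so Darcy-Weisbach reduces to ΔP = 32μLV/D². Solving for V: V = ΔP·D²/(32μL) = 733·(0.11)²/(32·0.0144·119) = 0.1617 m/s.
Check: Re = ρVD/μ = 882·0.1617·0.11/0.0144 = 1090 < 2300, so the laminar assumption holds.
Q = V·A = 0.1617·(π/4·0.11²) = 0.001537 m³/s = 0.00154 m³/s.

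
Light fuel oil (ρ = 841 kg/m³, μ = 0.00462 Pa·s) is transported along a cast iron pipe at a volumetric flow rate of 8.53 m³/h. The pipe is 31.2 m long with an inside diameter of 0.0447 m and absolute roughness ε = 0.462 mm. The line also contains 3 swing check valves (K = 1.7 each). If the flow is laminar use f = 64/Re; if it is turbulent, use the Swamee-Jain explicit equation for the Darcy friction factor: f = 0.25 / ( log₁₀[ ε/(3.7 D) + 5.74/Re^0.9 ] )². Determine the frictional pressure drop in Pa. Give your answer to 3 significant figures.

Q = 8.53 m³/h = 8.53/3600 = 0.002369 m³/s.
Cross-sectional area A = πD²/4 = π(0.0447)²/4 = 0.001569 m²; mean velocity V = Q/A = 0.002369/0.001569 = 1.51 m/s.
Reynolds number Re = ρVD/μ = 841 · 1.51 · 0.0447 / 0.00462 = 1.229e+04.
Re > 4000 → turbulent. Relative roughness ε/D = 0.000462/0.0447 = 0.0103. Swamee-Jain: f = 0.25/(log₁₀[0.0103/3.7 + 5.74/1.229e+04^0.9])² = 0.25/(log₁₀[0.00279 + 0.0012])² = 0.25/(-2.399)² = 0.04344.
Total minor-loss coefficient ΣK = 3·1.7 = 5.1.
ΔP = [f·L/D + ΣK]·(ρV²/2) = [0.04344·31.2/0.0447 + 5.1]·(841·1.51²/2) = [30.32 + 5.1]·958.6 = 3.396e+04 Pa.

ΔP ≈ 34000 Pa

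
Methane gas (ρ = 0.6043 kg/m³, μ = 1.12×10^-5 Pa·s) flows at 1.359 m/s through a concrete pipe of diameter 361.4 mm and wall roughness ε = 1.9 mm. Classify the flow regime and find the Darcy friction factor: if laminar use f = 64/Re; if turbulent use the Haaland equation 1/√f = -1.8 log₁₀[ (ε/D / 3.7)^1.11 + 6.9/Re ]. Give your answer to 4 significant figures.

Re = ρVD/μ = 0.6043·1.359·0.3614/1.12e-05 = 2.65e+04.
Re > 4000 → turbulent. ε/D = 0.0019/0.3614 = 0.00526; Haaland: 1/√f = -1.8 log₁₀[0.000691 + 0.00026] = 5.439, so f = 0.0338.

f ≈ 0.03380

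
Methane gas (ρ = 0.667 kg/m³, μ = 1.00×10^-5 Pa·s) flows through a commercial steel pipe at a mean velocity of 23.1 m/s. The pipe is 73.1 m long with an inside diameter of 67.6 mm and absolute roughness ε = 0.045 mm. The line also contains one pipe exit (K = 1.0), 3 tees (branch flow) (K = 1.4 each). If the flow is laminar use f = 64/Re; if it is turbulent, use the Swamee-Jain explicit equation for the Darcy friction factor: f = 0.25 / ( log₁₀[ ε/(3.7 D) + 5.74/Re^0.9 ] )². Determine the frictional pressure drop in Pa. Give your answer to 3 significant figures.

Reynolds number Re = ρVD/μ = 0.667 · 23.1 · 0.0676 / 1e-05 = 1.042e+05.
Re > 4000 → turbulent. Relative roughness ε/D = 4.5e-05/0.0676 = 0.000666. Swamee-Jain: f = 0.25/(log₁₀[0.000666/3.7 + 5.74/1.042e+05^0.9])² = 0.25/(log₁₀[0.00018 + 0.000175])² = 0.25/(-3.45)² = 0.02101.
Total minor-loss coefficient ΣK = 1·1 + 3·1.4 = 5.2.
ΔP = [f·L/D + ΣK]·(ρV²/2) = [0.02101·73.1/0.0676 + 5.2]·(0.667·23.1²/2) = [22.71 + 5.2]·178 = 4968 Pa.

ΔP ≈ 4970 Pa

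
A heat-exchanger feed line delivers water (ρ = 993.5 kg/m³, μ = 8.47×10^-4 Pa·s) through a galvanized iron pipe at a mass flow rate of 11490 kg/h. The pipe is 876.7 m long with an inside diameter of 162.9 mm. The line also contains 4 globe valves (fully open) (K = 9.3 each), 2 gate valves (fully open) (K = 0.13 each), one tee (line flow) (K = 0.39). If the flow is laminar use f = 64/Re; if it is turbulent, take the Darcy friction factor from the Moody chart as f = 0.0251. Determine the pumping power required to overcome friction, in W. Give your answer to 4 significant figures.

ṁ = 11490 kg/h = 11490/3600 = 3.192 kg/s.
A = πD²/4 = π(0.1629)²/4 = 0.02084 m²; mean velocity V = ṁ/(ρA) = 3.192/(993.5 · 0.02084) = 0.1541 m/s.
Reynolds number Re = ρVD/μ = 993.5 · 0.1541 · 0.1629 / 0.000847 = 2.945e+04.
Re > 4000 → turbulent; use the Moody-chart value f = 0.0251.
Total minor-loss coefficient ΣK = 4·9.3 + 2·0.13 + 1·0.39 = 37.9.
ΔP = [f·L/D + ΣK]·(ρV²/2) = [0.0251·876.7/0.1629 + 37.9]·(993.5·0.1541²/2) = [135.1 + 37.9]·11.8 = 2041 Pa.
Q = ṁ/ρ = 3.192/993.5 = 0.003213 m³/s.
Pumping power P = QΔP = 0.003213·2041 = 6.5570 W = 6.557 W.

P ≈ 6.557 W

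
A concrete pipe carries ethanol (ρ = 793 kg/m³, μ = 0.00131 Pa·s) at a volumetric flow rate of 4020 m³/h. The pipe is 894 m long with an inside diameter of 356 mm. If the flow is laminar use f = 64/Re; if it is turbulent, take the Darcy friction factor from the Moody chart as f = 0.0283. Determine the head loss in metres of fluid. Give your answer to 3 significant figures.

Q = 4020 m³/h = 4020/3600 = 1.117 m³/s.
Cross-sectional area A = πD²/4 = π(0.356)²/4 = 0.09954 m²; mean velocity V = Q/A = 1.117/0.09954 = 11.22 m/s.
Reynolds number Re = ρVD/μ = 793 · 11.22 · 0.356 / 0.00131 = 2.418e+06.
Re > 4000 → turbulent; use the Moody-chart value f = 0.0283.
Darcy-Weisbach: ΔP = f(L/D)(ρV²/2) = 0.0283·(894/0.356)·(793·11.22²/2) = 0.0283·2511·4.99e+04 = 3.546e+06 Pa.
Head loss h_f = ΔP/(ρg) = 3.546e+06/(793·9.81) = 456 m.

h_f ≈ 456 m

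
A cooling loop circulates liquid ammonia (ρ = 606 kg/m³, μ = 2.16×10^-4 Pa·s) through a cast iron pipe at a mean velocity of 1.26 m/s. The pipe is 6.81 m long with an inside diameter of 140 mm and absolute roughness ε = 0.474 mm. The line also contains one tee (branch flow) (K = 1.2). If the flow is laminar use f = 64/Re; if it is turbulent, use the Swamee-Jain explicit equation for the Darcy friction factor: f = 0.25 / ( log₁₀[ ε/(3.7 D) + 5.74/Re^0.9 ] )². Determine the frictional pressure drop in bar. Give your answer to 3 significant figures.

Reynolds number Re = ρVD/μ = 606 · 1.26 · 0.14 / 0.000216 = 4.949e+05.
Re > 4000 → turbulent. Relative roughness ε/D = 0.000474/0.14 = 0.00339. Swamee-Jain: f = 0.25/(log₁₀[0.00339/3.7 + 5.74/4.949e+05^0.9])² = 0.25/(log₁₀[0.000915 + 4.3e-05])² = 0.25/(-3.019)² = 0.02744.
Total minor-loss coefficient ΣK = 1·1.2 = 1.2.
ΔP = [f·L/D + ΣK]·(ρV²/2) = [0.02744·6.81/0.14 + 1.2]·(606·1.26²/2) = [1.335 + 1.2]·481 = 1219 Pa.
ΔP = 1219 Pa = 0.0122 bar.

ΔP ≈ 0.0122 bar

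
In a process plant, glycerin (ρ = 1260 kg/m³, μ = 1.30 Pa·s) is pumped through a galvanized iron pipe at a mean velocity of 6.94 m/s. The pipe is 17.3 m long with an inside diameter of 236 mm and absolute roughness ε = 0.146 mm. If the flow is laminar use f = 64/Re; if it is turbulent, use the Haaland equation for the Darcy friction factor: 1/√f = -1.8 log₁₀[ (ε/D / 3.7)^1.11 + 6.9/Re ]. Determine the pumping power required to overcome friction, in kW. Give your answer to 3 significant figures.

Reynolds number Re = ρVD/μ = 1260 · 6.94 · 0.236 / 1.3 = 1587.
Re < 2300 → laminar flow, so f = 64/Re = 64/1587 = 0.04032 (the turbulent correlation is not needed).
Darcy-Weisbach: ΔP = f(L/D)(ρV²/2) = 0.04032·(17.3/0.236)·(1260·6.94²/2) = 0.04032·73.31·3.034e+04 = 8.968e+04 Pa.
Q = V·A = 6.94·0.04374 = 0.3036 m³/s.
Pumping power P = QΔP = 0.3036·8.968e+04 = 27220 W = 27.2 kW.

P ≈ 27.2 kW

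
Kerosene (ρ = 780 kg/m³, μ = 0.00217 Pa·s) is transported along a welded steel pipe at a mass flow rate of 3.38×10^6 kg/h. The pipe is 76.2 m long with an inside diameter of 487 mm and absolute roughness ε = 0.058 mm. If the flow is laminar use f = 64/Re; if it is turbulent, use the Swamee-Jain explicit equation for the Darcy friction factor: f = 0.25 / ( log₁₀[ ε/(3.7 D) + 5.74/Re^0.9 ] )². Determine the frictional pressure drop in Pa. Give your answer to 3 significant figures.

ṁ = 3.38×10^6 kg/h = 3.38×10^6/3600 = 938.9 kg/s.
A = πD²/4 = π(0.487)²/4 = 0.1863 m²; mean velocity V = ṁ/(ρA) = 938.9/(780 · 0.1863) = 6.462 m/s.
Reynolds number Re = ρVD/μ = 780 · 6.462 · 0.487 / 0.00217 = 1.131e+06.
Re > 4000 → turbulent. Relative roughness ε/D = 5.8e-05/0.487 = 0.000119. Swamee-Jain: f = 0.25/(log₁₀[0.000119/3.7 + 5.74/1.131e+06^0.9])² = 0.25/(log₁₀[3.22e-05 + 2.05e-05])² = 0.25/(-4.279)² = 0.01366.
Darcy-Weisbach: ΔP = f(L/D)(ρV²/2) = 0.01366·(76.2/0.487)·(780·6.462²/2) = 0.01366·156.5·1.629e+04 = 3.48e+04 Pa.

ΔP ≈ 34800 Pa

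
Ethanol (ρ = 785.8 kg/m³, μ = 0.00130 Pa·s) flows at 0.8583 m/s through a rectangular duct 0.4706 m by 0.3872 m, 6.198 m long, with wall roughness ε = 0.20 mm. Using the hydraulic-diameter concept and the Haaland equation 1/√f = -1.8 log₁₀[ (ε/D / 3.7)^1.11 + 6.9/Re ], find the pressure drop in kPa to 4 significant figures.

Hydraulic diameter D_h = 4A/P = 4·(0.4706·0.3872)/(2·(0.4706+0.3872)) = 0.7289/1.716 = 0.4248 m.
Re = ρVD_h/μ = 785.8·0.8583·0.4248/0.0013 = 2.204e+05.
ε/D_h = 0.0002/0.4248 = 0.000471; Haaland gives 1/√f = -1.8 log₁₀[4.74e-05+3.13e-05] = 7.387, so f = 0.01833.
ΔP = f(L/D_h)(ρV²/2) = 0.01833·6.198/0.4248·289.4 = 77.39 Pa.
ΔP = 0.07739 kPa.

ΔP ≈ 0.07739 kPa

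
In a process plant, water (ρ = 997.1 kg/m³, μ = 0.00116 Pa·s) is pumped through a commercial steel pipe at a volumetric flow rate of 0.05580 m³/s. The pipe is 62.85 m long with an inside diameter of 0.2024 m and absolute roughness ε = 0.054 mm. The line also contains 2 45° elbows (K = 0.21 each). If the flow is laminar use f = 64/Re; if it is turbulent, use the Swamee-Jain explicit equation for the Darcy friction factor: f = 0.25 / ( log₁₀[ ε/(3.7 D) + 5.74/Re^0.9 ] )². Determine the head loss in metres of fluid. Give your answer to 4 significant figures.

Cross-sectional area A = πD²/4 = π(0.2024)²/4 = 0.03217 m²; mean velocity V = Q/A = 0.0558/0.03217 = 1.734 m/s.
Reynolds number Re = ρVD/μ = 997.1 · 1.734 · 0.2024 / 0.00116 = 3.017e+05.
Re > 4000 → turbulent. Relative roughness ε/D = 5.4e-05/0.2024 = 0.000267. Swamee-Jain: f = 0.25/(log₁₀[0.000267/3.7 + 5.74/3.017e+05^0.9])² = 0.25/(log₁₀[7.21e-05 + 6.72e-05])² = 0.25/(-3.856)² = 0.01681.
Total minor-loss coefficient ΣK = 2·0.21 = 0.42.
ΔP = [f·L/D + ΣK]·(ρV²/2) = [0.01681·62.85/0.2024 + 0.42]·(997.1·1.734²/2) = [5.221 + 0.42]·1500 = 8459 Pa.
Head loss h_f = ΔP/(ρg) = 8459/(997.1·9.81) = 0.8648 m.

h_f ≈ 0.8648 m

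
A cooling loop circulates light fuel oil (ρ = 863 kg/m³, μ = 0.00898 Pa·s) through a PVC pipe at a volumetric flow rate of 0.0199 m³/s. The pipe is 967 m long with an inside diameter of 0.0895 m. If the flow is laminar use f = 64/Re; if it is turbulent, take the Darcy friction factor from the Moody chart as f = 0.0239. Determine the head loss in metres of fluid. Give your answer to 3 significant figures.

Cross-sectional area A = πD²/4 = π(0.0895)²/4 = 0.006291 m²; mean velocity V = Q/A = 0.0199/0.006291 = 3.163 m/s.
Reynolds number Re = ρVD/μ = 863 · 3.163 · 0.0895 / 0.00898 = 2.721e+04.
Re > 4000 → turbulent; use the Moody-chart value f = 0.0239.
Darcy-Weisbach: ΔP = f(L/D)(ρV²/2) = 0.0239·(967/0.0895)·(863·3.163²/2) = 0.0239·1.08e+04·4317 = 1.115e+06 Pa.
Head loss h_f = ΔP/(ρg) = 1.115e+06/(863·9.81) = 132 m.

h_f ≈ 132 m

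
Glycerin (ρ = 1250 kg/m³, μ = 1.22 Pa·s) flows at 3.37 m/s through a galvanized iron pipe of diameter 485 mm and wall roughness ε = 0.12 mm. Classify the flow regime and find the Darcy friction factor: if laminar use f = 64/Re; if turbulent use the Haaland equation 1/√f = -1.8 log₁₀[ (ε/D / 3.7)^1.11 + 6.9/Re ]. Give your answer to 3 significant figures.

Re = ρVD/μ = 1250·3.37·0.485/1.22 = 1675.
Re < 2300 → laminar, so f = 64/Re = 0.03822 (roughness is irrelevant in laminar flow).

f ≈ 0.0382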